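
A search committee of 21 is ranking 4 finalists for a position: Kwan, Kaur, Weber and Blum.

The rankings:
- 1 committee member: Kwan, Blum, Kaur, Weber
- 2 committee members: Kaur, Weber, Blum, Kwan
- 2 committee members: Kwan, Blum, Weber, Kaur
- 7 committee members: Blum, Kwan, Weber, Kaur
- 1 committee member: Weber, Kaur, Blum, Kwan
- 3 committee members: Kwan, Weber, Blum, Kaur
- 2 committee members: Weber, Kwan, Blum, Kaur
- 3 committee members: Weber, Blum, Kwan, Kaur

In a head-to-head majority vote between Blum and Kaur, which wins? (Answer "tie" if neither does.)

Blum

Ballots ranking Blum above Kaur: 1 + 2 + 7 + 3 + 2 + 3 = 18.
Ballots ranking Kaur above Blum: 21 − 18 = 3.
Blum wins the head-to-head 18–3.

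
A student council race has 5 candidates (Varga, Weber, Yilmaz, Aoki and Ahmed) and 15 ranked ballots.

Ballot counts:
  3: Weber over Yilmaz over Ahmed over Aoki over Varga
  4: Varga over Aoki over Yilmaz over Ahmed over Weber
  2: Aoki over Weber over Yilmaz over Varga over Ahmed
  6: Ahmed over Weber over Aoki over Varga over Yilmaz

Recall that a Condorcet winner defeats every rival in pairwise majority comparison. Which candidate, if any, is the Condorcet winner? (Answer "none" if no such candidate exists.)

none

Head-to-head results (15 voters):
Varga vs Weber: Weber, 11–4.
Varga vs Yilmaz: Varga wins 10–5.
Varga vs Aoki: Varga preferred on 4 ballots; Aoki wins 11–4.
Varga vs Ahmed: 4+2 = 6 for Varga, 9 for Ahmed — Ahmed by 9–6.
Weber vs Yilmaz: 11 to 4, Weber.
Weber vs Aoki: Weber wins 9–6.
Weber–Ahmed: Ahmed 10–5.
Yilmaz vs Aoki: Yilmaz is ranked higher on 3 ballots, Aoki on 12. Aoki wins 12–3.
Yilmaz vs Ahmed: Yilmaz, 9–6.
Aoki vs Ahmed: Ahmed wins 9–6.
Every candidate loses at least once (Varga loses to Weber; Weber loses to Ahmed; Yilmaz loses to Varga; Aoki loses to Weber; Ahmed loses to Yilmaz). The majority relation contains the cycle Varga → Yilmaz → Ahmed → Varga, so there is no Condorcet winner.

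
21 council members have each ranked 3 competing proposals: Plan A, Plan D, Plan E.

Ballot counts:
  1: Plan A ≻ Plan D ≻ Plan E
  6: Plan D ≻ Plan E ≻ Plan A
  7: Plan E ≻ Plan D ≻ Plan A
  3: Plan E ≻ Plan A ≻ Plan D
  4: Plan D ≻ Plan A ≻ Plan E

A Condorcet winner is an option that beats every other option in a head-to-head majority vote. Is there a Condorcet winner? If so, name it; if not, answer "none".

Pairwise majorities:
Plan A vs Plan D: Plan D, 17–4.
Plan A vs Plan E: Plan E, 16–5.
Plan D vs Plan E: Plan D preferred on 1+6+4 = 11 ballots; Plan D wins 11–10.
Plan D beats each of Plan A, Plan E — Plan D is the Condorcet winner.

Plan D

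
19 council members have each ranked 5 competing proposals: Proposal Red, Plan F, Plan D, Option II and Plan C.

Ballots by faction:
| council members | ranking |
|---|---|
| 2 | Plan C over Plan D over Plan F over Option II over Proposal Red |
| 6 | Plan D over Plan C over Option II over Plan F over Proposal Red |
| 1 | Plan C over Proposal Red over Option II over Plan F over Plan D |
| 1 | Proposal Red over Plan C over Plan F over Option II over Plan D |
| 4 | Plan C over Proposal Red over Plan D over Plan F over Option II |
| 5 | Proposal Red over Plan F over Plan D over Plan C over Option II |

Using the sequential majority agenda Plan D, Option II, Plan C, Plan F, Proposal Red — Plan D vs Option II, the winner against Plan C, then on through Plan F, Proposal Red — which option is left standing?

Round 1: Plan D vs Option II — 17–2, Plan D advances.
Round 2: Plan D vs Plan C — 11–8, Plan D advances.
Round 3: Plan D vs Plan F — 12–7, Plan D advances.
Round 4: Plan D vs Proposal Red — 8–11, Proposal Red advances.
Proposal Red survives the agenda.

Proposal Red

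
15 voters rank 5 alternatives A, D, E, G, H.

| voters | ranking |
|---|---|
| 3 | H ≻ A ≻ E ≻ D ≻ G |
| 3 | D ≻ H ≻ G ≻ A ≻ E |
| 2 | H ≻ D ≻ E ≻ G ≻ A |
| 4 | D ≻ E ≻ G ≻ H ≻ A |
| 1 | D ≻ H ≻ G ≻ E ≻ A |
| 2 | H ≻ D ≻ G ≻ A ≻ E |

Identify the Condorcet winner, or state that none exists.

Pairwise majorities:
A–D: D 12–3.
A–E: A 8–7.
A vs G: G wins 12–3.
A vs H: H, 15–0.
D–E: D 12–3.
D–G: D 15–0.
D vs H: D wins 8–7.
E–G: E 9–6.
E–H: H 11–4.
G vs H: H, 11–4.
D defeats every rival head-to-head and is the Condorcet winner.

D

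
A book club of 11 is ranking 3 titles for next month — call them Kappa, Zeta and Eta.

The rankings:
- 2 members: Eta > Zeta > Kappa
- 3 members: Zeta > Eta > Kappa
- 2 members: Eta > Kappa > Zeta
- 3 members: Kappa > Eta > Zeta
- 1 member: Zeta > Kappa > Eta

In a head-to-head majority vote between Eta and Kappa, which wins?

Ballots ranking Eta above Kappa: 2 + 3 + 2 = 7.
Ballots ranking Kappa above Eta: 11 − 7 = 4.
Eta wins the head-to-head 7–4.

Eta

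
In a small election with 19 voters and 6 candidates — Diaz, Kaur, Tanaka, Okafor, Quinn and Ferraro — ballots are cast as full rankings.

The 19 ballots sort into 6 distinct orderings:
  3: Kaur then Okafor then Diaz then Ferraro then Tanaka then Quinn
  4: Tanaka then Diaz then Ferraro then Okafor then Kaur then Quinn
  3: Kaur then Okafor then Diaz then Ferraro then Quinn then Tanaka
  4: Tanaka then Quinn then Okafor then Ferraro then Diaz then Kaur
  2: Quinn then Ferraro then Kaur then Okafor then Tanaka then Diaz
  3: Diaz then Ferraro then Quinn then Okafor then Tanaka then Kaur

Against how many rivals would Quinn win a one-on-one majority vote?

Quinn against each rival (19 voters):
Quinn vs Diaz: Quinn is ranked higher on 4+2 = 6 ballots, Diaz on 13. Diaz wins 13–6.
Quinn vs Kaur: 9 to 10, Kaur.
Quinn–Tanaka: Tanaka 11–8.
Quinn vs Okafor: Quinn preferred on 4+2+3 = 9 ballots; Okafor wins 10–9.
Quinn–Ferraro: Ferraro 13–6.
Quinn beats no one; loses to Diaz, Kaur, Tanaka, Okafor, Ferraro — 0 pairwise wins.

0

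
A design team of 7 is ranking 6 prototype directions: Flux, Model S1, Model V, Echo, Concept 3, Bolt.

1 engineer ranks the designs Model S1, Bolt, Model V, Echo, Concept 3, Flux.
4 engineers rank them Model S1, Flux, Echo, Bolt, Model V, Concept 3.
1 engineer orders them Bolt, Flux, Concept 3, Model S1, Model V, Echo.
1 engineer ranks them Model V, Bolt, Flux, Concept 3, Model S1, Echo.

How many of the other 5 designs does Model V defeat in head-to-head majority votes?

1

Model V against each rival (7 engineers):
Model V vs Flux: Flux wins 5–2.
Model V vs Model S1: Model V is ranked higher on 1 ballot, Model S1 on 6. Model S1 wins 6–1.
Model V vs Echo: Model V is ranked higher on 1+1+1 = 3 ballots, Echo on 4. Echo wins 4–3.
Model V vs Concept 3: Model V preferred on 1+4+1 = 6 ballots; Model V wins 6–1.
Model V vs Bolt: Model V is ranked higher on 1 ballot, Bolt on 6. Bolt wins 6–1.
Model V beats Concept 3; loses to Flux, Model S1, Echo, Bolt — 1 pairwise win.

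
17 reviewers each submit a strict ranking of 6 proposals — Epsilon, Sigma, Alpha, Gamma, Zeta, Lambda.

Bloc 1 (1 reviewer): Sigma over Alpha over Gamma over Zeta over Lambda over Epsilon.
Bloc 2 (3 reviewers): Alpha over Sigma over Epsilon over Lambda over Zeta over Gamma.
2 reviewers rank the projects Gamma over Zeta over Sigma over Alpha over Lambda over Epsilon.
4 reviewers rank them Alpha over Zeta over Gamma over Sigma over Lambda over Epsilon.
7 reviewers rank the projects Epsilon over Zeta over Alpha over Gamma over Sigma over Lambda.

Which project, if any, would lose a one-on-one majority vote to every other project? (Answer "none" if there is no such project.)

Head-to-head results (17 reviewers):
Epsilon vs Sigma: Sigma, 10–7.
Epsilon vs Alpha: Alpha, 10–7.
Epsilon vs Gamma: 3+7 = 10 for Epsilon, 7 for Gamma — Epsilon by 10–7.
Epsilon vs Zeta: 3+7 = 10 for Epsilon, 7 for Zeta — Epsilon by 10–7.
Epsilon vs Lambda: Epsilon preferred on 3+7 = 10 ballots; Epsilon wins 10–7.
Sigma vs Alpha: Sigma preferred on 1+2 = 3 ballots; Alpha wins 14–3.
Sigma–Gamma: Gamma 13–4.
Sigma vs Zeta: Zeta wins 13–4.
Sigma–Lambda: Sigma 17–0.
Alpha vs Gamma: Alpha, 15–2.
Alpha vs Zeta: Zeta wins 9–8.
Alpha vs Lambda: Alpha, 17–0.
Gamma vs Zeta: 3 to 14, Zeta.
Gamma–Lambda: Gamma 14–3.
Zeta–Lambda: Zeta 14–3.
Lambda is beaten in every head-to-head and is the Condorcet loser.

Lambda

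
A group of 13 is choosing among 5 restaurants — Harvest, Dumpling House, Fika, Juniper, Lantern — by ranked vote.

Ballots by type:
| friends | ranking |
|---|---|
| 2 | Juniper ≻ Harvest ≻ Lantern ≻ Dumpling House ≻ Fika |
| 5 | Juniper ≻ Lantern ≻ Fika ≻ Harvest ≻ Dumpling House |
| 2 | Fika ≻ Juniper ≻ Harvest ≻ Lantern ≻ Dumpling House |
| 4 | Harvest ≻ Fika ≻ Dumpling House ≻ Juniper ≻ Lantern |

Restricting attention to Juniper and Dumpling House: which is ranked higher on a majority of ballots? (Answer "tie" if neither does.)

Ballots ranking Juniper above Dumpling House: 2 + 5 + 2 = 9.
Ballots ranking Dumpling House above Juniper: 13 − 9 = 4.
Juniper wins the head-to-head 9–4.

Juniper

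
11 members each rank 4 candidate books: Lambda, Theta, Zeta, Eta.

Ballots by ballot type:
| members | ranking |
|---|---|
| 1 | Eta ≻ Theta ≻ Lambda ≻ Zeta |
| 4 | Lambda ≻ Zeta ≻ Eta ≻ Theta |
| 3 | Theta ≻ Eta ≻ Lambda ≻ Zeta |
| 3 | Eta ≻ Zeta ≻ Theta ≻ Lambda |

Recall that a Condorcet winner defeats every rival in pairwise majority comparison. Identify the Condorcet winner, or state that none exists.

Eta

Pairwise majorities:
Lambda–Theta: Theta 7–4.
Lambda vs Zeta: 8 to 3, Lambda.
Lambda vs Eta: 4 to 7, Eta.
Theta vs Zeta: Theta preferred on 1+3 = 4 ballots; Zeta wins 7–4.
Theta vs Eta: Theta is ranked higher on 3 ballots, Eta on 8. Eta wins 8–3.
Zeta vs Eta: Eta, 7–4.
Eta defeats every rival head-to-head and is the Condorcet winner.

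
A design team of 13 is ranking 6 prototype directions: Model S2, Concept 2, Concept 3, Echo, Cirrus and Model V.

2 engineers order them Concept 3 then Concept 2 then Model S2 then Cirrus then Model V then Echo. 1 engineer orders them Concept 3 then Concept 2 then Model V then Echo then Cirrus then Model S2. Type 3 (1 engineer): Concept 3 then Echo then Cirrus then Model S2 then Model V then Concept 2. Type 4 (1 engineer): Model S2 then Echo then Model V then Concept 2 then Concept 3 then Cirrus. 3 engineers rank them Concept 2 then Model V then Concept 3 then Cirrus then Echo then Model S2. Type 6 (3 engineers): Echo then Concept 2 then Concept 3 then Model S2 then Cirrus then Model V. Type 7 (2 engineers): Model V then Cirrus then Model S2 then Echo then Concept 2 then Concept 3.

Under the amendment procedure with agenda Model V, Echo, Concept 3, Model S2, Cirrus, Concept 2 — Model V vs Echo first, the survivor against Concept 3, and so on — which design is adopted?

Round 1: Model V vs Echo — 8–5, Model V advances.
Round 2: Model V vs Concept 3 — 6–7, Concept 3 advances.
Round 3: Concept 3 vs Model S2 — 10–3, Concept 3 advances.
Round 4: Concept 3 vs Cirrus — 11–2, Concept 3 advances.
Round 5: Concept 3 vs Concept 2 — 4–9, Concept 2 advances.
The agenda winner is Concept 2.

Concept 2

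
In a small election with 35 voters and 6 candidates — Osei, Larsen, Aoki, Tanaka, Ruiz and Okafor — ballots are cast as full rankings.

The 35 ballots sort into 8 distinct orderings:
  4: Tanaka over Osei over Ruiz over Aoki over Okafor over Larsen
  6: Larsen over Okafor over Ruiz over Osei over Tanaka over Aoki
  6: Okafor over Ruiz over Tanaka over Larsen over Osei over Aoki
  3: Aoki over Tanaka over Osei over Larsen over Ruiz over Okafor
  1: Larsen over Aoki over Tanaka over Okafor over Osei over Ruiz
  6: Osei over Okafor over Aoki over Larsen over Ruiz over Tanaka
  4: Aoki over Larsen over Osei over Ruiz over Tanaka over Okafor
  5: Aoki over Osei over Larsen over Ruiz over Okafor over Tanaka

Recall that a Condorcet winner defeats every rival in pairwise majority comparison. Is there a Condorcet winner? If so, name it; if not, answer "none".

Head-to-head results (35 voters):
Osei vs Larsen: Osei wins 18–17.
Osei vs Aoki: Osei, 22–13.
Osei vs Tanaka: Osei wins 21–14.
Osei–Ruiz: Osei 23–12.
Osei vs Okafor: Osei wins 22–13.
Larsen vs Aoki: Aoki wins 22–13.
Larsen–Tanaka: Larsen 22–13.
Larsen vs Ruiz: Larsen wins 25–10.
Larsen–Okafor: Larsen 19–16.
Aoki–Tanaka: Aoki 19–16.
Aoki–Ruiz: Aoki 19–16.
Aoki–Okafor: Okafor 18–17.
Tanaka vs Ruiz: Ruiz wins 27–8.
Tanaka vs Okafor: Okafor, 23–12.
Ruiz vs Okafor: Okafor, 19–16.
Osei beats each of Larsen, Aoki, Tanaka, Ruiz, Okafor — Osei is the Condorcet winner.

Osei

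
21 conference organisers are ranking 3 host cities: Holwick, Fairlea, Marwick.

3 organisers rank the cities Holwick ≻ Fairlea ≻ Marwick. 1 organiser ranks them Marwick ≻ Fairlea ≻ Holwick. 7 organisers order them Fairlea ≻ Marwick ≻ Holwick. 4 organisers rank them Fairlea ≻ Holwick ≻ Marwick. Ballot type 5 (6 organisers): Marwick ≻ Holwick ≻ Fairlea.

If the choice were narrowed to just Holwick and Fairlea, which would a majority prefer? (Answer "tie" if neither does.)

Ballots ranking Holwick above Fairlea: 3 + 6 = 9.
Ballots ranking Fairlea above Holwick: 21 − 9 = 12.
Fairlea wins the head-to-head 12–9.

Fairlea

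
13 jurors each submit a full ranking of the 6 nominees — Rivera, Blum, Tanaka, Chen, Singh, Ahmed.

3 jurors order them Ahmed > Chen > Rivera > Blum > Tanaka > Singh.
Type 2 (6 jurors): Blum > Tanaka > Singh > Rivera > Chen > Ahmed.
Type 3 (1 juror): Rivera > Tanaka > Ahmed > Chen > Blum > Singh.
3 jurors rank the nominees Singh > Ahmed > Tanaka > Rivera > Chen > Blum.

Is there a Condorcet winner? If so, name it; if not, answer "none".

Check each pair by majority over 13 ballots:
Rivera vs Blum: Rivera wins 7–6.
Rivera–Tanaka: Tanaka 9–4.
Rivera vs Chen: Rivera wins 10–3.
Rivera–Singh: Singh 9–4.
Rivera vs Ahmed: Rivera wins 7–6.
Blum–Tanaka: Blum 9–4.
Blum vs Chen: Chen wins 7–6.
Blum vs Singh: Blum wins 10–3.
Blum–Ahmed: Ahmed 7–6.
Tanaka–Chen: Tanaka 10–3.
Tanaka vs Singh: Tanaka, 10–3.
Tanaka vs Ahmed: Tanaka, 7–6.
Chen–Singh: Singh 9–4.
Chen vs Ahmed: Ahmed, 7–6.
Singh vs Ahmed: Singh wins 9–4.
Each nominee drops at least one matchup (Rivera loses to Tanaka; Blum loses to Rivera; Tanaka loses to Blum; Chen loses to Rivera; Singh loses to Blum; Ahmed loses to Rivera); the cycle Rivera → Blum → Tanaka → Rivera rules out a Condorcet winner.

none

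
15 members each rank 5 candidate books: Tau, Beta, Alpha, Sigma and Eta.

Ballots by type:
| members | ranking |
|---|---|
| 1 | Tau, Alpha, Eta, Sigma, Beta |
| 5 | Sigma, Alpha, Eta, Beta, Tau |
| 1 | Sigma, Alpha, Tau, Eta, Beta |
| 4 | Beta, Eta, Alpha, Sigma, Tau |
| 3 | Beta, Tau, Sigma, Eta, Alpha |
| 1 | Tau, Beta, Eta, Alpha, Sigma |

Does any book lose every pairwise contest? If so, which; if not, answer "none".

Pairwise majorities:
Tau vs Beta: 3 to 12, Beta.
Tau vs Alpha: 1+3+1 = 5 for Tau, 10 for Alpha — Alpha by 10–5.
Tau vs Sigma: Sigma wins 10–5.
Tau vs Eta: 6 to 9, Eta.
Beta–Alpha: Beta 8–7.
Beta vs Sigma: 4+3+1 = 8 for Beta, 7 for Sigma — Beta by 8–7.
Beta vs Eta: Beta is ranked higher on 4+3+1 = 8 ballots, Eta on 7. Beta wins 8–7.
Alpha–Sigma: Sigma 9–6.
Alpha vs Eta: Alpha preferred on 1+5+1 = 7 ballots; Eta wins 8–7.
Sigma vs Eta: Sigma is ranked higher on 5+1+3 = 9 ballots, Eta on 6. Sigma wins 9–6.
Tau loses to every other book — it is the Condorcet loser.

Tau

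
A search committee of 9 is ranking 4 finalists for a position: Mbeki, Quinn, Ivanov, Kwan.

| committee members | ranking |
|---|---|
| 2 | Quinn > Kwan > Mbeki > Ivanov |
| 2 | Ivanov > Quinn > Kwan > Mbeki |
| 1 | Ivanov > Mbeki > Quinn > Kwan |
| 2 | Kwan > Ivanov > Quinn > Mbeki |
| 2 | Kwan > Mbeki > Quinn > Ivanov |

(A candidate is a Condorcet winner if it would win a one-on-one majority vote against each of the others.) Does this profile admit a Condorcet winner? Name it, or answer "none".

Check each pair by majority over 9 ballots:
Mbeki vs Quinn: Mbeki preferred on 1+2 = 3 ballots; Quinn wins 6–3.
Mbeki vs Ivanov: 2+2 = 4 for Mbeki, 5 for Ivanov — Ivanov by 5–4.
Mbeki vs Kwan: 1 for Mbeki, 8 for Kwan — Kwan by 8–1.
Quinn vs Ivanov: Quinn is ranked higher on 2+2 = 4 ballots, Ivanov on 5. Ivanov wins 5–4.
Quinn vs Kwan: 2+2+1 = 5 for Quinn, 4 for Kwan — Quinn by 5–4.
Ivanov vs Kwan: 3 to 6, Kwan.
Each candidate drops at least one matchup (Mbeki loses to Quinn; Quinn loses to Ivanov; Ivanov loses to Kwan; Kwan loses to Quinn); the cycle Quinn beats Kwan beats Ivanov beats Quinn rules out a Condorcet winner.

none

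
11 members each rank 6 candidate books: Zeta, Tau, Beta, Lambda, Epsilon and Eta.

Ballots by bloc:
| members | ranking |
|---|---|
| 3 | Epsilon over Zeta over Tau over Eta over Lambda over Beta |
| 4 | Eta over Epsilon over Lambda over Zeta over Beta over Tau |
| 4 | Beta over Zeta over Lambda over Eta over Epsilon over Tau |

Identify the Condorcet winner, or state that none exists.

none

Check each pair by majority over 11 ballots:
Zeta vs Tau: 11 to 0, Zeta.
Zeta vs Beta: 3+4 = 7 for Zeta, 4 for Beta — Zeta by 7–4.
Zeta vs Lambda: Zeta is ranked higher on 3+4 = 7 ballots, Lambda on 4. Zeta wins 7–4.
Zeta vs Epsilon: 4 to 7, Epsilon.
Zeta vs Eta: Zeta is ranked higher on 3+4 = 7 ballots, Eta on 4. Zeta wins 7–4.
Tau vs Beta: Tau preferred on 3 ballots; Beta wins 8–3.
Tau vs Lambda: Tau is ranked higher on 3 ballots, Lambda on 8. Lambda wins 8–3.
Tau vs Epsilon: 0 to 11, Epsilon.
Tau vs Eta: 3 to 8, Eta.
Beta vs Lambda: Beta is ranked higher on 4 ballots, Lambda on 7. Lambda wins 7–4.
Beta vs Epsilon: 4 for Beta, 7 for Epsilon — Epsilon by 7–4.
Beta vs Eta: 4 for Beta, 7 for Eta — Eta by 7–4.
Lambda vs Epsilon: Lambda is ranked higher on 4 ballots, Epsilon on 7. Epsilon wins 7–4.
Lambda vs Eta: Lambda is ranked higher on 4 ballots, Eta on 7. Eta wins 7–4.
Epsilon vs Eta: Epsilon preferred on 3 ballots; Eta wins 8–3.
No book is unbeaten: Zeta loses to Epsilon; Tau loses to Zeta; Beta loses to Zeta; Lambda loses to Zeta; Epsilon loses to Eta; Eta loses to Zeta. In particular Zeta → Eta → Epsilon → Zeta is a majority cycle — no Condorcet winner exists.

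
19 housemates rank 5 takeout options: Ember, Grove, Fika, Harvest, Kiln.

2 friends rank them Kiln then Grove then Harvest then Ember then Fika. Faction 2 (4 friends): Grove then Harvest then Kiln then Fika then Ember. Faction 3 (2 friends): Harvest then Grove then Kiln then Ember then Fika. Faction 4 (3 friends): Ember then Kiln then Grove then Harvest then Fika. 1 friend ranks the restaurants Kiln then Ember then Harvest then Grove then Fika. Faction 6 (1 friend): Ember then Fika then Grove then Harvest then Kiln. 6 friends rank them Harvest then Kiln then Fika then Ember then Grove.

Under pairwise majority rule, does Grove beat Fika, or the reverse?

Ballots ranking Grove above Fika: 2 + 4 + 2 + 3 + 1 = 12.
Ballots ranking Fika above Grove: 19 − 12 = 7.
Grove wins the head-to-head 12–7.

Grove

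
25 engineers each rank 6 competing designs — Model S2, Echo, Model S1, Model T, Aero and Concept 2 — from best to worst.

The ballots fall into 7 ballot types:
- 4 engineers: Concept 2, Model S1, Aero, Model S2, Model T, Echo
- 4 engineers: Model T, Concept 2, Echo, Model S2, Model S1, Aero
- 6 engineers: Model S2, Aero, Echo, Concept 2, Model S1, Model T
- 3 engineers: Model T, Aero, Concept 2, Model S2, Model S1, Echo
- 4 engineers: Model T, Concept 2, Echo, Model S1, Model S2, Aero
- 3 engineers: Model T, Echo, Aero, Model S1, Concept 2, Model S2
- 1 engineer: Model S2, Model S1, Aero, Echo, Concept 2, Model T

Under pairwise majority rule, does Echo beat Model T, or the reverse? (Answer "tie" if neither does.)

Model T

Ballots ranking Echo above Model T: 6 + 1 = 7.
Ballots ranking Model T above Echo: 25 − 7 = 18.
Model T wins the head-to-head 18–7.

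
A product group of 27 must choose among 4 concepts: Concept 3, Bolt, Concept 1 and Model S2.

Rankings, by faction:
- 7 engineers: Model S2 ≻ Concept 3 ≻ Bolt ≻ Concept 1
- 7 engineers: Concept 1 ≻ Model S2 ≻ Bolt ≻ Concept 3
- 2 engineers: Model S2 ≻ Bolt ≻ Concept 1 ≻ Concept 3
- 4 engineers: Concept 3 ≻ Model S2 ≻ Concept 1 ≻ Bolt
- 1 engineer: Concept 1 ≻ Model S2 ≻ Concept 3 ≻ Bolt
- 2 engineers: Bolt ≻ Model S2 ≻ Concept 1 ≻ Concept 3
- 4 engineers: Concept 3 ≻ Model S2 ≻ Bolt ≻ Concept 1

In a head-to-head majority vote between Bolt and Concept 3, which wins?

Concept 3

Ballots ranking Bolt above Concept 3: 7 + 2 + 2 = 11.
Ballots ranking Concept 3 above Bolt: 27 − 11 = 16.
Concept 3 wins the head-to-head 16–11.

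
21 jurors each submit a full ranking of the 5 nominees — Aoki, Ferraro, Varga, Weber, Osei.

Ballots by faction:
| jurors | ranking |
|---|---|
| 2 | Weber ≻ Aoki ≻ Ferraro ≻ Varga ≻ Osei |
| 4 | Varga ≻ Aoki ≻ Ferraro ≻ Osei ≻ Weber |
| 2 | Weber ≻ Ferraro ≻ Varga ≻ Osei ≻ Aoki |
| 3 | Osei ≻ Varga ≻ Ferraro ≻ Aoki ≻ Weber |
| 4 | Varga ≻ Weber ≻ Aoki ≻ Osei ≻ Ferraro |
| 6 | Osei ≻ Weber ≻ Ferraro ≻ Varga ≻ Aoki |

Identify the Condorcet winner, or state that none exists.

Pairwise majorities:
Aoki vs Ferraro: 10 to 11, Ferraro.
Aoki vs Varga: 2 for Aoki, 19 for Varga — Varga by 19–2.
Aoki vs Weber: 4+3 = 7 for Aoki, 14 for Weber — Weber by 14–7.
Aoki vs Osei: 10 to 11, Osei.
Ferraro vs Varga: 10 to 11, Varga.
Ferraro vs Weber: Ferraro preferred on 4+3 = 7 ballots; Weber wins 14–7.
Ferraro vs Osei: Ferraro preferred on 2+4+2 = 8 ballots; Osei wins 13–8.
Varga vs Weber: Varga is ranked higher on 4+3+4 = 11 ballots, Weber on 10. Varga wins 11–10.
Varga vs Osei: 2+4+2+4 = 12 for Varga, 9 for Osei — Varga by 12–9.
Weber vs Osei: 2+2+4 = 8 for Weber, 13 for Osei — Osei by 13–8.
Varga wins every pairwise contest, so Varga is the Condorcet winner.

Varga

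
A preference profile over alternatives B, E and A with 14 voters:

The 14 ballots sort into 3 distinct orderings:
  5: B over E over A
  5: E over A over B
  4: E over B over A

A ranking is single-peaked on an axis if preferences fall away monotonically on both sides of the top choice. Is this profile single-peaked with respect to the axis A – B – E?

no

Axis positions: A=1, B=2, E=3.
Ballot type 1 (peak B at position 2): ranking walks positions 2-3-1, expanding outward from the peak — single-peaked.
Ballot type 2: ranking walks positions 3-1-2; A is ranked above B even though B lies between A and the peak E on the axis — preferences dip and rise again. Not single-peaked.
Ballot type 3 (peak E at position 3): ranking walks positions 3-2-1, expanding outward from the peak — single-peaked.
Ballot type 2 violates single-peakedness, so the profile is not single-peaked on this axis.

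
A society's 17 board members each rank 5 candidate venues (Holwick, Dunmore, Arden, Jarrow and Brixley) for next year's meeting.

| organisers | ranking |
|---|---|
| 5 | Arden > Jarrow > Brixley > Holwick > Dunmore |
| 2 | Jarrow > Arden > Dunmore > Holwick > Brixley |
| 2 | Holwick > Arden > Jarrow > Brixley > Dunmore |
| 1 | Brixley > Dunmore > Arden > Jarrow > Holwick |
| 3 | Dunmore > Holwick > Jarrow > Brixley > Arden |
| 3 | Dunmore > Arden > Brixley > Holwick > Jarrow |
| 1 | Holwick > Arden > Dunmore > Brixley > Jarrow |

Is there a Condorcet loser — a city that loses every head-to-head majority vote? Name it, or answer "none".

Head-to-head results (17 organisers):
Holwick vs Dunmore: Dunmore wins 9–8.
Holwick vs Arden: Arden wins 11–6.
Holwick–Jarrow: Holwick 9–8.
Holwick vs Brixley: Brixley wins 9–8.
Dunmore vs Arden: Arden wins 10–7.
Dunmore vs Jarrow: Jarrow wins 9–8.
Dunmore vs Brixley: 9 to 8, Dunmore.
Arden vs Jarrow: Arden, 12–5.
Arden vs Brixley: Arden wins 13–4.
Jarrow vs Brixley: Jarrow wins 12–5.
Each city has at least one pairwise win (Holwick beats Jarrow; Dunmore beats Holwick; Arden beats Holwick; Jarrow beats Dunmore; Brixley beats Holwick) — no Condorcet loser.

none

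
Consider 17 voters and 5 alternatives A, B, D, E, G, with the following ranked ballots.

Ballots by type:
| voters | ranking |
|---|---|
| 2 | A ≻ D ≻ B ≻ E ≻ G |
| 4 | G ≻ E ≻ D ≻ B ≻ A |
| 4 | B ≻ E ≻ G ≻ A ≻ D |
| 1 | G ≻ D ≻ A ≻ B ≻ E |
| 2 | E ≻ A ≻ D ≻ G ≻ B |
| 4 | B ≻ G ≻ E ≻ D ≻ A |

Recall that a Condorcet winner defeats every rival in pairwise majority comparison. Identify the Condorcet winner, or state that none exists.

Check each pair by majority over 17 ballots:
A–B: B 12–5.
A–D: D 9–8.
A vs E: E wins 14–3.
A vs G: G, 13–4.
B vs D: D, 9–8.
B–E: B 11–6.
B vs G: B wins 10–7.
D vs E: E wins 14–3.
D vs G: G wins 13–4.
E–G: G 9–8.
No alternative is unbeaten: A loses to B; B loses to D; D loses to E; E loses to B; G loses to B. In particular B → E → D → B is a majority cycle — no Condorcet winner exists.

none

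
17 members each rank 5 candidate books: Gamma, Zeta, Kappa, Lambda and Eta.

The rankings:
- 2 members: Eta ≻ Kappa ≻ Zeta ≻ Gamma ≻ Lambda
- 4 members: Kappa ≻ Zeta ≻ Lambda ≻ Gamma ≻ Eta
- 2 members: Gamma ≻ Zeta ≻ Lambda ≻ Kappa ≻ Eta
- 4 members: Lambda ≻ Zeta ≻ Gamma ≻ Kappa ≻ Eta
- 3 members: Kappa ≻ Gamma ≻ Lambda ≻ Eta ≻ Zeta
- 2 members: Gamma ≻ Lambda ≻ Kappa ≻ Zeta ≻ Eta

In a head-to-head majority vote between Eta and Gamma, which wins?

Ballots ranking Eta above Gamma: 2.
Ballots ranking Gamma above Eta: 17 − 2 = 15.
Gamma wins the head-to-head 15–2.

Gamma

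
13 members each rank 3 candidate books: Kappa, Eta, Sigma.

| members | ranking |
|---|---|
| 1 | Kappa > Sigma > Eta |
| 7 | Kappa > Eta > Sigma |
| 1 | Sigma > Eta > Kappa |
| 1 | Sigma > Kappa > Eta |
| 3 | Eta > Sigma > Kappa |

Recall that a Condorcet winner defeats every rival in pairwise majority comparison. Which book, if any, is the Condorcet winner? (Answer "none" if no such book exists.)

Pairwise majorities:
Kappa vs Eta: Kappa, 9–4.
Kappa vs Sigma: Kappa, 8–5.
Eta–Sigma: Eta 10–3.
Kappa beats each of Eta, Sigma — Kappa is the Condorcet winner.

Kappa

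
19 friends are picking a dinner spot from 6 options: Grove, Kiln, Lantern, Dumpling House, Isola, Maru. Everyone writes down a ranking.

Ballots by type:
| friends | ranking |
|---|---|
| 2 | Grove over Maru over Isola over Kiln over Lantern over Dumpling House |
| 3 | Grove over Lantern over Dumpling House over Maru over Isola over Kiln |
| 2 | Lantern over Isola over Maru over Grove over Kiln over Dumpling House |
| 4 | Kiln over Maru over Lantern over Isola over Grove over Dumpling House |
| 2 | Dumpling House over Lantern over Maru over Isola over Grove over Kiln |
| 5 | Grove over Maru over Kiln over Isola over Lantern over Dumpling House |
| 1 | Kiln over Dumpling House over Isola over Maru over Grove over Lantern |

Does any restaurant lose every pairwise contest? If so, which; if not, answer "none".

Pairwise majorities:
Grove vs Kiln: 14 to 5, Grove.
Grove vs Lantern: 11 to 8, Grove.
Grove vs Dumpling House: 16 to 3, Grove.
Grove vs Isola: Grove wins 10–9.
Grove vs Maru: Grove, 10–9.
Kiln vs Lantern: 12 to 7, Kiln.
Kiln–Dumpling House: Kiln 14–5.
Kiln vs Isola: Kiln is ranked higher on 4+5+1 = 10 ballots, Isola on 9. Kiln wins 10–9.
Kiln vs Maru: Maru, 14–5.
Lantern vs Dumpling House: Lantern is ranked higher on 2+3+2+4+5 = 16 ballots, Dumpling House on 3. Lantern wins 16–3.
Lantern vs Isola: Lantern preferred on 3+2+4+2 = 11 ballots; Lantern wins 11–8.
Lantern vs Maru: Lantern preferred on 3+2+2 = 7 ballots; Maru wins 12–7.
Dumpling House vs Isola: 3+2+1 = 6 for Dumpling House, 13 for Isola — Isola by 13–6.
Dumpling House vs Maru: Dumpling House preferred on 3+2+1 = 6 ballots; Maru wins 13–6.
Isola–Maru: Maru 16–3.
Dumpling House loses to every other restaurant — it is the Condorcet loser.

Dumpling House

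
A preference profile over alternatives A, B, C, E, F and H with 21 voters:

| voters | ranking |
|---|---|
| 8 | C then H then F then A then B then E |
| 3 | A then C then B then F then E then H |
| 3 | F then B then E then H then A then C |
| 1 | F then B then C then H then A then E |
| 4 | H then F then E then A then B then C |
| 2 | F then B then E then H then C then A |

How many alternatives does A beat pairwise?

2

A against each rival (21 voters):
A vs B: A is ranked higher on 8+3+4 = 15 ballots, B on 6. A wins 15–6.
A vs C: 3+3+4 = 10 for A, 11 for C — C by 11–10.
A vs E: A preferred on 8+3+1 = 12 ballots; A wins 12–9.
A vs F: F, 18–3.
A vs H: H wins 18–3.
A beats B, E; loses to C, F, H — 2 pairwise wins.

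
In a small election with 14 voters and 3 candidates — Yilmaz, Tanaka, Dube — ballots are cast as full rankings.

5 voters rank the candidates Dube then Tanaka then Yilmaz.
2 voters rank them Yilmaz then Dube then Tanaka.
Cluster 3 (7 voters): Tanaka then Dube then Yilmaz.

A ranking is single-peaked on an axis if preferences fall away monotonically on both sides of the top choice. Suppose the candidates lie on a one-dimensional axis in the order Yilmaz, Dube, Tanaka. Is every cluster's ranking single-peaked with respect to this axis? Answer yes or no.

yes

Axis positions: Yilmaz=1, Dube=2, Tanaka=3.
Cluster 1 (peak Dube at position 2): ranking walks positions 2-3-1, expanding outward from the peak — single-peaked.
Cluster 2 (peak Yilmaz at position 1): ranking walks positions 1-2-3, expanding outward from the peak — single-peaked.
Cluster 3 (peak Tanaka at position 3): ranking walks positions 3-2-1, expanding outward from the peak — single-peaked.
Every ranking is single-peaked on this axis.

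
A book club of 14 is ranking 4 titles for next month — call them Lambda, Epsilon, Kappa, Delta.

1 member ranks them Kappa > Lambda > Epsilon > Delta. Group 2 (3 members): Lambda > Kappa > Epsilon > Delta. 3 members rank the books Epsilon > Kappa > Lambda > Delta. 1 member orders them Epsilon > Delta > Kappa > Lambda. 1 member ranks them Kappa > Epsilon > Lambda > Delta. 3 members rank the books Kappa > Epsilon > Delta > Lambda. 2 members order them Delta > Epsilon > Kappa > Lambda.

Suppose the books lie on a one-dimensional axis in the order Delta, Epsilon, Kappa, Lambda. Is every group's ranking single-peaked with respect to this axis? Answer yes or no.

Axis positions: Delta=1, Epsilon=2, Kappa=3, Lambda=4.
Group 1 (peak Kappa at position 3): ranking walks positions 3-4-2-1, expanding outward from the peak — single-peaked.
Group 2 (peak Lambda at position 4): ranking walks positions 4-3-2-1, expanding outward from the peak — single-peaked.
Group 3 (peak Epsilon at position 2): ranking walks positions 2-3-4-1, expanding outward from the peak — single-peaked.
Group 4 (peak Epsilon at position 2): ranking walks positions 2-1-3-4, expanding outward from the peak — single-peaked.
Group 5 (peak Kappa at position 3): ranking walks positions 3-2-4-1, expanding outward from the peak — single-peaked.
Group 6 (peak Kappa at position 3): ranking walks positions 3-2-1-4, expanding outward from the peak — single-peaked.
Group 7 (peak Delta at position 1): ranking walks positions 1-2-3-4, expanding outward from the peak — single-peaked.
Every ranking is single-peaked on this axis.

yes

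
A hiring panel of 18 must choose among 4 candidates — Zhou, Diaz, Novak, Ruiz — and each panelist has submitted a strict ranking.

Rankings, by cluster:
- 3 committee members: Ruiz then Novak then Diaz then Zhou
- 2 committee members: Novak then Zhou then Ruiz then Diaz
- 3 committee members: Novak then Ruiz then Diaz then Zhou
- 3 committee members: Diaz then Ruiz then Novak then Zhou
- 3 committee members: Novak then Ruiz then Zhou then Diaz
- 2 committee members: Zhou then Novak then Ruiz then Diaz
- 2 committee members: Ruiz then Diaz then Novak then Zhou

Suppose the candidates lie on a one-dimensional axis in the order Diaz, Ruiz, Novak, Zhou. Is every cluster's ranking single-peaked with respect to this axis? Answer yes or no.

Axis positions: Diaz=1, Ruiz=2, Novak=3, Zhou=4.
Cluster 1 (peak Ruiz at position 2): ranking walks positions 2-3-1-4, expanding outward from the peak — single-peaked.
Cluster 2 (peak Novak at position 3): ranking walks positions 3-4-2-1, expanding outward from the peak — single-peaked.
Cluster 3 (peak Novak at position 3): ranking walks positions 3-2-1-4, expanding outward from the peak — single-peaked.
Cluster 4 (peak Diaz at position 1): ranking walks positions 1-2-3-4, expanding outward from the peak — single-peaked.
Cluster 5 (peak Novak at position 3): ranking walks positions 3-2-4-1, expanding outward from the peak — single-peaked.
Cluster 6 (peak Zhou at position 4): ranking walks positions 4-3-2-1, expanding outward from the peak — single-peaked.
Cluster 7 (peak Ruiz at position 2): ranking walks positions 2-1-3-4, expanding outward from the peak — single-peaked.
Every ranking is single-peaked on this axis.

yes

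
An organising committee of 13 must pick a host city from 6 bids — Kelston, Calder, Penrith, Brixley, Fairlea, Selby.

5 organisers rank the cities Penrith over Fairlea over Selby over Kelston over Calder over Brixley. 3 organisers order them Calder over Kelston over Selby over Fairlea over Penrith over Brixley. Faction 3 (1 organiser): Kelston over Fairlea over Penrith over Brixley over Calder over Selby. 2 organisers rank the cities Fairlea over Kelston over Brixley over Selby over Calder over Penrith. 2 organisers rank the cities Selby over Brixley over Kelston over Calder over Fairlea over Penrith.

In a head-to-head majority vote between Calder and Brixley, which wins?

Calder

Ballots ranking Calder above Brixley: 5 + 3 = 8.
Ballots ranking Brixley above Calder: 13 − 8 = 5.
Calder wins the head-to-head 8–5.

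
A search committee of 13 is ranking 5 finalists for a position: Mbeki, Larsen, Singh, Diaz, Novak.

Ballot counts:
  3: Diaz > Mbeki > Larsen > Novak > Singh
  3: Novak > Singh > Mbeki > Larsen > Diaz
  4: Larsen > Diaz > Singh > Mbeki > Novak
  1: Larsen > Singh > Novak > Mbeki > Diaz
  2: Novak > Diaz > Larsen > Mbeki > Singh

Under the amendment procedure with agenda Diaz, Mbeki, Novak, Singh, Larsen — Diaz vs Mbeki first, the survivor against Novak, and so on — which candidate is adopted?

Larsen

Round 1: Diaz vs Mbeki — 9–4, Diaz advances.
Round 2: Diaz vs Novak — 7–6, Diaz advances.
Round 3: Diaz vs Singh — 9–4, Diaz advances.
Round 4: Diaz vs Larsen — 5–8, Larsen advances.
Larsen survives the agenda.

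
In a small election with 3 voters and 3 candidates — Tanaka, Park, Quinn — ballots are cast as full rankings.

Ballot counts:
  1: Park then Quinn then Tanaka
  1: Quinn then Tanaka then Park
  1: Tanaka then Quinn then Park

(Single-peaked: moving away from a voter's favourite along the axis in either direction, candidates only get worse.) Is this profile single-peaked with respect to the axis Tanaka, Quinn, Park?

Axis positions: Tanaka=1, Quinn=2, Park=3.
Bloc 1 (peak Park at position 3): ranking walks positions 3-2-1, expanding outward from the peak — single-peaked.
Bloc 2 (peak Quinn at position 2): ranking walks positions 2-1-3, expanding outward from the peak — single-peaked.
Bloc 3 (peak Tanaka at position 1): ranking walks positions 1-2-3, expanding outward from the peak — single-peaked.
Every ranking is single-peaked on this axis.

yes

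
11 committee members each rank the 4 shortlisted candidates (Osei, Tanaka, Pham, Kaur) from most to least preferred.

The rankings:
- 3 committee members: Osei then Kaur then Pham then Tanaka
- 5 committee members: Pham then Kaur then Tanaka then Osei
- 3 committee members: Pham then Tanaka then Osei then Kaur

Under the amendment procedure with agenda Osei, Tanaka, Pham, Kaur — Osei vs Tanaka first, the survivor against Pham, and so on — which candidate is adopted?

Pham

Round 1: Osei vs Tanaka — 3–8, Tanaka advances.
Round 2: Tanaka vs Pham — 0–11, Pham advances.
Round 3: Pham vs Kaur — 8–3, Pham advances.
Pham survives the agenda.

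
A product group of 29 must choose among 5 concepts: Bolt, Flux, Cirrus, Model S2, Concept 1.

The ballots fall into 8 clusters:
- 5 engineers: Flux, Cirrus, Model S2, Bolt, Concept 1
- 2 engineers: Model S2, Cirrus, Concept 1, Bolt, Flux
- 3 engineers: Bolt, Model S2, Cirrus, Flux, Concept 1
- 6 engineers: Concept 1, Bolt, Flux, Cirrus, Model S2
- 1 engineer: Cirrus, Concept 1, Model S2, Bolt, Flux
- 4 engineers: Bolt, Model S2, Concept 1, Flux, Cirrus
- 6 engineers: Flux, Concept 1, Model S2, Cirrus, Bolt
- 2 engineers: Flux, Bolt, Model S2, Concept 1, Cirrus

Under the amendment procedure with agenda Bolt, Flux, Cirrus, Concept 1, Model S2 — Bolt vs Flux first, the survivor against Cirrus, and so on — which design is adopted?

Round 1: Bolt vs Flux — 16–13, Bolt advances.
Round 2: Bolt vs Cirrus — 15–14, Bolt advances.
Round 3: Bolt vs Concept 1 — 14–15, Concept 1 advances.
Round 4: Concept 1 vs Model S2 — 13–16, Model S2 advances.
Model S2 survives the agenda.

Model S2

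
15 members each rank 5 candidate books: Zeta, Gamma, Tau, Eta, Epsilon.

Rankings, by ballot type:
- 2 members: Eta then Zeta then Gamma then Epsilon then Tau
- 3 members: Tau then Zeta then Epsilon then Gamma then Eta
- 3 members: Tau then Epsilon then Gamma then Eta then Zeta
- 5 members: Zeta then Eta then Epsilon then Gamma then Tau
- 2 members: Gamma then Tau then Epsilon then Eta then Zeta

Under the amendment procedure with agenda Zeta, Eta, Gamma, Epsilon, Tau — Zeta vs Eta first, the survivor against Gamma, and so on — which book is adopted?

Tau

Round 1: Zeta vs Eta — 8–7, Zeta advances.
Round 2: Zeta vs Gamma — 10–5, Zeta advances.
Round 3: Zeta vs Epsilon — 10–5, Zeta advances.
Round 4: Zeta vs Tau — 7–8, Tau advances.
The agenda winner is Tau.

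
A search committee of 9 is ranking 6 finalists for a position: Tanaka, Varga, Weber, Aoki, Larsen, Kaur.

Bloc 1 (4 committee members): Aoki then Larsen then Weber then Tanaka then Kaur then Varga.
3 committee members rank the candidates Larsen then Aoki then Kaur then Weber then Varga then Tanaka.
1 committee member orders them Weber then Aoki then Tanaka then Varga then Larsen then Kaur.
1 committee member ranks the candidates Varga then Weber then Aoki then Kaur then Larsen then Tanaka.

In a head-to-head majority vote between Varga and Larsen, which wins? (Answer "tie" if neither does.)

Ballots ranking Varga above Larsen: 1 + 1 = 2.
Ballots ranking Larsen above Varga: 9 − 2 = 7.
Larsen wins the head-to-head 7–2.

Larsen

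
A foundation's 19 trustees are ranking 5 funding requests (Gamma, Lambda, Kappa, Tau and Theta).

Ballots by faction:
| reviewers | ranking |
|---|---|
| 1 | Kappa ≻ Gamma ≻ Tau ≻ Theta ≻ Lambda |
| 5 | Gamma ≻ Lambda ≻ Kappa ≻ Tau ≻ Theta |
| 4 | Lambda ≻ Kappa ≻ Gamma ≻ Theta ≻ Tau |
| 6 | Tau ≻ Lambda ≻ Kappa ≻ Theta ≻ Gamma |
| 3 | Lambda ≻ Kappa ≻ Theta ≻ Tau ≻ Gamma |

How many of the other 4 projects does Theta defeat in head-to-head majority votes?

Theta against each rival (19 reviewers):
Theta–Gamma: Gamma 10–9.
Theta–Lambda: Lambda 18–1.
Theta vs Kappa: Kappa, 19–0.
Theta vs Tau: 7 to 12, Tau.
Theta beats no one; loses to Gamma, Lambda, Kappa, Tau — 0 pairwise wins.

0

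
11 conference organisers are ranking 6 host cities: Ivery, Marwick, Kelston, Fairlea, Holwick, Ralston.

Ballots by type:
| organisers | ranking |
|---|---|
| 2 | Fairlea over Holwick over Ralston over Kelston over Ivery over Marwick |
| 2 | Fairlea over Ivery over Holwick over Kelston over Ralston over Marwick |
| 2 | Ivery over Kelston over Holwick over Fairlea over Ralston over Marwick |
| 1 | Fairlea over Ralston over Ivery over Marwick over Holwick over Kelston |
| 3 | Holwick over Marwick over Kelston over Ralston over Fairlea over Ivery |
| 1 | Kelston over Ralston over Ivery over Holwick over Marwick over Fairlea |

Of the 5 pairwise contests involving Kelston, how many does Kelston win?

Kelston against each rival (11 organisers):
Kelston vs Ivery: Kelston, 6–5.
Kelston vs Marwick: 2+2+2+1 = 7 for Kelston, 4 for Marwick — Kelston by 7–4.
Kelston vs Fairlea: Kelston wins 6–5.
Kelston vs Holwick: 2+1 = 3 for Kelston, 8 for Holwick — Holwick by 8–3.
Kelston–Ralston: Kelston 8–3.
Kelston beats Ivery, Marwick, Fairlea, Ralston; loses to Holwick — 4 pairwise wins.

4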